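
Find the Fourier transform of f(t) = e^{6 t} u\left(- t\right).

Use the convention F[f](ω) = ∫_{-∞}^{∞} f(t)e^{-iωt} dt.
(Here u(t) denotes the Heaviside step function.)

F(ω) = \frac{i}{\omega + 6 i}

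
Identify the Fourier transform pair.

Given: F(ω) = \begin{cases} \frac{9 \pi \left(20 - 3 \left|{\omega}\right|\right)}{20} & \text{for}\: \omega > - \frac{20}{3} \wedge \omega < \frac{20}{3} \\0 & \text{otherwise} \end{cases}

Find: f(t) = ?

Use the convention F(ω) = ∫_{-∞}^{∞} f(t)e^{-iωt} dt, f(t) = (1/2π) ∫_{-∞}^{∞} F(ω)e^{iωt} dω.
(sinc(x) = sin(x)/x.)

f(t) = 30 \operatorname{sinc}^{2}{\left(\frac{10 t}{3} \right)}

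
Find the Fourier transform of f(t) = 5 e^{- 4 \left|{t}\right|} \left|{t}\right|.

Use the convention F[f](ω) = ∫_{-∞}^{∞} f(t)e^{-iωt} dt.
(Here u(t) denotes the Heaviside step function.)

F(ω) = \frac{10 \left(16 - \omega^{2}\right)}{\left(\omega^{2} + 16\right)^{2}}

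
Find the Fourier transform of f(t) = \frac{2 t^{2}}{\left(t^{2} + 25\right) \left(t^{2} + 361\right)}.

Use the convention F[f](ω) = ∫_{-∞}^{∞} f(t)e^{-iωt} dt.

F(ω) = \frac{\pi \left(19 - 5 e^{14 \left|{\omega}\right|}\right) e^{- 19 \left|{\omega}\right|}}{168}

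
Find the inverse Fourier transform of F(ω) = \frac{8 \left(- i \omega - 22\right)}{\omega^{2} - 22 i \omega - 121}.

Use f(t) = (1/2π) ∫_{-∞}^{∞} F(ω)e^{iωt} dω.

f(t) = 8 \left(11 t + 1\right) e^{- 11 t} u\left(t\right)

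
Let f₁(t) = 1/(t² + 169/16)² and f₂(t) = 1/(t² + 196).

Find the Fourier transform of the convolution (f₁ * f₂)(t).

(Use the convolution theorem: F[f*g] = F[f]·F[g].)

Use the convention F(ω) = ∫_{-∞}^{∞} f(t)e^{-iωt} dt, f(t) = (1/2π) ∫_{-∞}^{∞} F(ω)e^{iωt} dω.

F[f₁*f₂](ω) = \frac{4 \pi^{2} \left(13 \left|{\omega}\right| + 4\right) e^{- \frac{69 \left|{\omega}\right|}{4}}}{15379}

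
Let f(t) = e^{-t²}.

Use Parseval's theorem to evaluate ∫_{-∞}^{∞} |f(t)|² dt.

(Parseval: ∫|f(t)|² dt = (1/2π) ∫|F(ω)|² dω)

∫|f(t)|² dt = \frac{\sqrt{2} \sqrt{\pi}}{2}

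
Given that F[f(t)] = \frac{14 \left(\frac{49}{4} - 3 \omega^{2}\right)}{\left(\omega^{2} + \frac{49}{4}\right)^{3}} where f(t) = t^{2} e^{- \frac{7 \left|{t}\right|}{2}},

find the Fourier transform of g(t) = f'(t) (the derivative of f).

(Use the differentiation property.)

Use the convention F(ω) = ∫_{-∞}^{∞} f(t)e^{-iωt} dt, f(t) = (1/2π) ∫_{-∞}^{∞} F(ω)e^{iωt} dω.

F[g](ω) = - \frac{224 i \omega \left(12 \omega^{2} - 49\right)}{\left(4 \omega^{2} + 49\right)^{3}}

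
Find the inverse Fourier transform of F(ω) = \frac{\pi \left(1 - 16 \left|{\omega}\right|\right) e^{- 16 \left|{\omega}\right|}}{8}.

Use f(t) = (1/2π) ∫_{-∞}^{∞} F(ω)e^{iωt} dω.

f(t) = \frac{4 t^{2}}{\left(t^{2} + 256\right)^{2}}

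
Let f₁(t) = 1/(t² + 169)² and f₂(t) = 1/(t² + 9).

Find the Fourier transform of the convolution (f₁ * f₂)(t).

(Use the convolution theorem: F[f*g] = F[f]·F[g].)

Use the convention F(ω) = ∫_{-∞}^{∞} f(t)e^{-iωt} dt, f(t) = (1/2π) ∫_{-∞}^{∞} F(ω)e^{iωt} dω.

F[f₁*f₂](ω) = \frac{\pi^{2} \left(13 \left|{\omega}\right| + 1\right) e^{- 16 \left|{\omega}\right|}}{13182}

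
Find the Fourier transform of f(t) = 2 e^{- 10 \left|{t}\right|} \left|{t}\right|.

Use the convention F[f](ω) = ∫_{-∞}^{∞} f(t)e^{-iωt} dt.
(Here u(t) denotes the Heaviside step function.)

F(ω) = \frac{4 \left(100 - \omega^{2}\right)}{\left(\omega^{2} + 100\right)^{2}}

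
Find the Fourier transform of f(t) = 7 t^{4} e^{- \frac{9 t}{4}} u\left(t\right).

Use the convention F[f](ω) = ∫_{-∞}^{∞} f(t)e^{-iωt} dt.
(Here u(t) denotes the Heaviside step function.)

F(ω) = \frac{172032}{\left(4 i \omega + 9\right)^{5}}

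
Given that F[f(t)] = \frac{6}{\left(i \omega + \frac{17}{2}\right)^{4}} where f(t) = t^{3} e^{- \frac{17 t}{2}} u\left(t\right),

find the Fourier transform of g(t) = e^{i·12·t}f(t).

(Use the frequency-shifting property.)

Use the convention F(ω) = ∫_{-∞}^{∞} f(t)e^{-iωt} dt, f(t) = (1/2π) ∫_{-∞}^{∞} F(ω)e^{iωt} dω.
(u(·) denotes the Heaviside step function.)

F[g](ω) = \frac{96}{\left(2 i \left(\omega - 12\right) + 17\right)^{4}}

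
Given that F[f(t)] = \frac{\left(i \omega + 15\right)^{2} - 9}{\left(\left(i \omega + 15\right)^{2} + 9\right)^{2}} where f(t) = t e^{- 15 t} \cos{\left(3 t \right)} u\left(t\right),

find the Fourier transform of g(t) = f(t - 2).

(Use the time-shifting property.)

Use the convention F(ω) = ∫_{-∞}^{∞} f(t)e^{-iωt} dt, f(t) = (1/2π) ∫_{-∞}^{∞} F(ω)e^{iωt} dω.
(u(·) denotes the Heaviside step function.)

F[g](ω) = \frac{\left(\left(i \omega + 15\right)^{2} - 9\right) e^{- 2 i \omega}}{\left(\left(i \omega + 15\right)^{2} + 9\right)^{2}}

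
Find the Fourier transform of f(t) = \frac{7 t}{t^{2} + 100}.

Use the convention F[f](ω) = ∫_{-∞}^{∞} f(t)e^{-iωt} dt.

F(ω) = - 7 i \pi e^{- 10 \left|{\omega}\right|} \operatorname{sign}{\left(\omega \right)}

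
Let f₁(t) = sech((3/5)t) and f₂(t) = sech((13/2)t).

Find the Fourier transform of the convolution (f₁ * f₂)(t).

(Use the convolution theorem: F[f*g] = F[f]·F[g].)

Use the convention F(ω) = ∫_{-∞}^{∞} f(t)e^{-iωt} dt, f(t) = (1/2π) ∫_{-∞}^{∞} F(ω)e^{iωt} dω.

F[f₁*f₂](ω) = \frac{10 \pi^{2}}{39 \cosh{\left(\frac{\pi \omega}{13} \right)} \cosh{\left(\frac{5 \pi \omega}{6} \right)}}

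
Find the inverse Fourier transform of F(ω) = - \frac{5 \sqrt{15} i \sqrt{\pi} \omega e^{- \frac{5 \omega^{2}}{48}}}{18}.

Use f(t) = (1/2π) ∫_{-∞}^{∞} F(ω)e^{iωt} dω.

f(t) = 8 t e^{- \frac{12 t^{2}}{5}}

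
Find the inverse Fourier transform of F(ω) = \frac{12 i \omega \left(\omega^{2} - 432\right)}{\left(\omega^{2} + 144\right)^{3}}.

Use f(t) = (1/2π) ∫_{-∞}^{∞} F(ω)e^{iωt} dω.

f(t) = 3 t e^{- 12 \left|{t}\right|} \left|{t}\right|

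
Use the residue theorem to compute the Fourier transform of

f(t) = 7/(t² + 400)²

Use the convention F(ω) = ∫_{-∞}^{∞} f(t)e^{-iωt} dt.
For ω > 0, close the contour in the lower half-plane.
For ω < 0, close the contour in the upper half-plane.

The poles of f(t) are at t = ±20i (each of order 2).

Let g(z) = f(z)e^{-iωz}; for large |z| the factor e^{-iωz} decays in the lower half-plane when ω > 0 and in the upper half-plane when ω < 0.

Case ω > 0 (lower half-plane, clockwise contour ⇒ F(ω) = -2πi·ΣRes):
  Res_{z = - 20 i} g(z) = \frac{7 i \left(20 \omega + 1\right) e^{- 20 \omega}}{32000} (pole of order 2)
  F(ω) = -2πi·ΣRes = \frac{7 \pi \left(20 \omega + 1\right) e^{- 20 \omega}}{16000}

Case ω < 0 (upper half-plane, counterclockwise contour ⇒ F(ω) = +2πi·ΣRes):
  Res_{z = 20 i} g(z) = \frac{7 i \left(20 \omega - 1\right) e^{20 \omega}}{32000} (pole of order 2)
  F(ω) = 2πi·ΣRes = \frac{7 \pi \left(1 - 20 \omega\right) e^{20 \omega}}{16000}

Both cases combine into a single formula in |ω|:

F(ω) = \frac{7 \pi \left(20 \left|{\omega}\right| + 1\right) e^{- 20 \left|{\omega}\right|}}{16000}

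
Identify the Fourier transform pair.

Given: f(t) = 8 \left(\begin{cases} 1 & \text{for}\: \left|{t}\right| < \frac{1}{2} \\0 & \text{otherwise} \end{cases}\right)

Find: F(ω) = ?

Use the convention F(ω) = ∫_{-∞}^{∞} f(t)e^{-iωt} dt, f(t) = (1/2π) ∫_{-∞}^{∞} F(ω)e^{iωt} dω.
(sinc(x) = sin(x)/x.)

F(ω) = 8 \operatorname{sinc}{\left(\frac{\omega}{2} \right)}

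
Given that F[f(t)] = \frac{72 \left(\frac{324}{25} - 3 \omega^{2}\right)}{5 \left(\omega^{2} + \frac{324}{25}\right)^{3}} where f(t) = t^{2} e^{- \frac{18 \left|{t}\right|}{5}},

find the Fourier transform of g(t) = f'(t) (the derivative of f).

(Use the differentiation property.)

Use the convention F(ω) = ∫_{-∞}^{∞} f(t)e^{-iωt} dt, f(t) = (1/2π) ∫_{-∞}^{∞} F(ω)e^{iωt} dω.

F[g](ω) = - \frac{27000 i \omega \left(25 \omega^{2} - 108\right)}{\left(25 \omega^{2} + 324\right)^{3}}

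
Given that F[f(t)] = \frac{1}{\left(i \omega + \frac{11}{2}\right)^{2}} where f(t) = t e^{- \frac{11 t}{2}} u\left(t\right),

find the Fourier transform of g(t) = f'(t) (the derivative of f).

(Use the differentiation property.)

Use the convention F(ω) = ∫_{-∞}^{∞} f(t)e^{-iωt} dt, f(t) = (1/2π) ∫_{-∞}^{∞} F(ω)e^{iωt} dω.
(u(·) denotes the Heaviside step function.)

F[g](ω) = \frac{4 i \omega}{\left(2 i \omega + 11\right)^{2}}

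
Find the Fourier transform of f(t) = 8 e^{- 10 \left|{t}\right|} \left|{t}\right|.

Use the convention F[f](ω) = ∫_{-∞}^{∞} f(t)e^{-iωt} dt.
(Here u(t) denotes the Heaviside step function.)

F(ω) = \frac{16 \left(100 - \omega^{2}\right)}{\left(\omega^{2} + 100\right)^{2}}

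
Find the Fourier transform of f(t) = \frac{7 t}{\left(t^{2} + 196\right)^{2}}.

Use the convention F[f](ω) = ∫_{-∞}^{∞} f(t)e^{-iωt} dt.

F(ω) = - \frac{i \pi \omega e^{- 14 \left|{\omega}\right|}}{4}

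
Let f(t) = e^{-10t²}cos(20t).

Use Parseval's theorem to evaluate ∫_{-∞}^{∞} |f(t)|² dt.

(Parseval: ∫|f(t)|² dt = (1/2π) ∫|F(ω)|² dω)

∫|f(t)|² dt = \frac{\sqrt{5} \sqrt{\pi} \left(1 + e^{20}\right)}{20 e^{20}}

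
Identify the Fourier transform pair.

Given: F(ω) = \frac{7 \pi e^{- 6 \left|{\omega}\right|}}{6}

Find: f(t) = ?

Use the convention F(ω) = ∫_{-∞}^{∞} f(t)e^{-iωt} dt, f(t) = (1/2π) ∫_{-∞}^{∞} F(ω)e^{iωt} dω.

f(t) = \frac{7}{t^{2} + 36}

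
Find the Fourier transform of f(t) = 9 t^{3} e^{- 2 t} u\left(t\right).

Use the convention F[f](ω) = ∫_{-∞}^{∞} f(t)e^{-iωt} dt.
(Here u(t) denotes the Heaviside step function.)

F(ω) = \frac{54}{\left(i \omega + 2\right)^{4}}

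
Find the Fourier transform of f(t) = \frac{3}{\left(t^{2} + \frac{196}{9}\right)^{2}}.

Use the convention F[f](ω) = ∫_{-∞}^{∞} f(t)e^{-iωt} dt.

F(ω) = \frac{27 \pi \left(14 \left|{\omega}\right| + 3\right) e^{- \frac{14 \left|{\omega}\right|}{3}}}{5488}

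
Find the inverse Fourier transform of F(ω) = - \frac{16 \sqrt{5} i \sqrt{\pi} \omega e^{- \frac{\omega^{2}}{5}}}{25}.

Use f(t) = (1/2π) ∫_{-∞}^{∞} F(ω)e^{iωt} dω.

f(t) = 4 t e^{- \frac{5 t^{2}}{4}}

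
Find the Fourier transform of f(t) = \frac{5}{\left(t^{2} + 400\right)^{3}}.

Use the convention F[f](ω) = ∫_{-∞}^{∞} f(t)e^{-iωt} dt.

F(ω) = \frac{\pi \left(400 \omega^{2} + 60 \left|{\omega}\right| + 3\right) e^{- 20 \left|{\omega}\right|}}{5120000}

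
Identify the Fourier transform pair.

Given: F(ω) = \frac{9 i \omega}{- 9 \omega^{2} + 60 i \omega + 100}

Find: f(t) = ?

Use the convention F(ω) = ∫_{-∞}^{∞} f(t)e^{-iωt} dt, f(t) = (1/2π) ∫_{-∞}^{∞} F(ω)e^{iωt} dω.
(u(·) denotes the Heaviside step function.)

f(t) = \left(1 - \frac{10 t}{3}\right) e^{- \frac{10 t}{3}} u\left(t\right)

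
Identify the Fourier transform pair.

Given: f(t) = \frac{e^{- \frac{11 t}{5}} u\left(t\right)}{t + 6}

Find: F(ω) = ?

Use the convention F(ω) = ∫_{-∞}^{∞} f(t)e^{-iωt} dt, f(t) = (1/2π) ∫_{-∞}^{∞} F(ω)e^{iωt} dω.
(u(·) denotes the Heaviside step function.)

F(ω) = e^{6 i \omega + \frac{66}{5}} \operatorname{E}_{1}\left(6 i \omega + \frac{66}{5}\right)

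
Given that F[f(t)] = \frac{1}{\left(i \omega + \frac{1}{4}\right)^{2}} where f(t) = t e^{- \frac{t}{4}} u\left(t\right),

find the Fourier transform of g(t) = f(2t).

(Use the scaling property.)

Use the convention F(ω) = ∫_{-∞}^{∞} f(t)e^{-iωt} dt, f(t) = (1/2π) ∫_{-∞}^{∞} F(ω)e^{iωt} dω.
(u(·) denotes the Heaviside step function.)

F[g](ω) = \frac{8}{\left(2 i \omega + 1\right)^{2}}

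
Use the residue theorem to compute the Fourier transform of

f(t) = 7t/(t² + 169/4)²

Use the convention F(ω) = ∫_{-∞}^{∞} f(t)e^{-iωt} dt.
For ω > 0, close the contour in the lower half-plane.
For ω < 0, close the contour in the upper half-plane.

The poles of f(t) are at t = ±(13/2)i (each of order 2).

Let g(z) = f(z)e^{-iωz}; for large |z| the factor e^{-iωz} decays in the lower half-plane when ω > 0 and in the upper half-plane when ω < 0.

Case ω > 0 (lower half-plane, clockwise contour ⇒ F(ω) = -2πi·ΣRes):
  Res_{z = - \frac{13 i}{2}} g(z) = \frac{7 \omega e^{- \frac{13 \omega}{2}}}{26} (pole of order 2)
  F(ω) = -2πi·ΣRes = - \frac{7 i \pi \omega e^{- \frac{13 \omega}{2}}}{13}

Case ω < 0 (upper half-plane, counterclockwise contour ⇒ F(ω) = +2πi·ΣRes):
  Res_{z = \frac{13 i}{2}} g(z) = - \frac{7 \omega e^{\frac{13 \omega}{2}}}{26} (pole of order 2)
  F(ω) = 2πi·ΣRes = - \frac{7 i \pi \omega e^{\frac{13 \omega}{2}}}{13}

Both cases combine into a single formula in |ω|:

F(ω) = - \frac{7 i \pi \omega e^{- \frac{13 \left|{\omega}\right|}{2}}}{13}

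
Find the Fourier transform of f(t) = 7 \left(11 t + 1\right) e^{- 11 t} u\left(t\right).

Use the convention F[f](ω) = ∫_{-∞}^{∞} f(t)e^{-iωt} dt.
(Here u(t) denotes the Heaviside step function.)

F(ω) = \frac{7 \left(- i \omega - 22\right)}{\omega^{2} - 22 i \omega - 121}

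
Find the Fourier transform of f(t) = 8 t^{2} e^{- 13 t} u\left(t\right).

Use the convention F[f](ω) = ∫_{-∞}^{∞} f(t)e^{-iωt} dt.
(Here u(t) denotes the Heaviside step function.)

F(ω) = \frac{16}{\left(i \omega + 13\right)^{3}}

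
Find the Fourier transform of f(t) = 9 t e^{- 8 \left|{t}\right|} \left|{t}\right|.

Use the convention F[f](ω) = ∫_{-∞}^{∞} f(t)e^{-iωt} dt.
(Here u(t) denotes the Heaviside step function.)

F(ω) = \frac{36 i \omega \left(\omega^{2} - 192\right)}{\left(\omega^{2} + 64\right)^{3}}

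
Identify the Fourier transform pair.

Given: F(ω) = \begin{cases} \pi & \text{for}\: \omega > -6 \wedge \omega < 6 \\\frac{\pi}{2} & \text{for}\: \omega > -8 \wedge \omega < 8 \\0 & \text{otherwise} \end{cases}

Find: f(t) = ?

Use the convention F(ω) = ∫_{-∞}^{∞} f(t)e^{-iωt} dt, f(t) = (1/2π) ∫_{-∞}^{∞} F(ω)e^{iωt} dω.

f(t) = \frac{\sin{\left(7 t \right)} \cos{\left(t \right)}}{t}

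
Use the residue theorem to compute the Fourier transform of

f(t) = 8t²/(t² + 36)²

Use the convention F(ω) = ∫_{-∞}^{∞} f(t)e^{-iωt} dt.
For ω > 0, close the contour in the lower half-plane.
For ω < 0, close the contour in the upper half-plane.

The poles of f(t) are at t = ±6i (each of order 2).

Let g(z) = f(z)e^{-iωz}; for large |z| the factor e^{-iωz} decays in the lower half-plane when ω > 0 and in the upper half-plane when ω < 0.

Case ω > 0 (lower half-plane, clockwise contour ⇒ F(ω) = -2πi·ΣRes):
  Res_{z = - 6 i} g(z) = \frac{i \left(1 - 6 \omega\right) e^{- 6 \omega}}{3} (pole of order 2)
  F(ω) = -2πi·ΣRes = \frac{2 \pi \left(1 - 6 \omega\right) e^{- 6 \omega}}{3}

Case ω < 0 (upper half-plane, counterclockwise contour ⇒ F(ω) = +2πi·ΣRes):
  Res_{z = 6 i} g(z) = \frac{i \left(- 6 \omega - 1\right) e^{6 \omega}}{3} (pole of order 2)
  F(ω) = 2πi·ΣRes = \frac{2 \pi \left(6 \omega + 1\right) e^{6 \omega}}{3}

Both cases combine into a single formula in |ω|:

F(ω) = \frac{2 \pi \left(1 - 6 \left|{\omega}\right|\right) e^{- 6 \left|{\omega}\right|}}{3}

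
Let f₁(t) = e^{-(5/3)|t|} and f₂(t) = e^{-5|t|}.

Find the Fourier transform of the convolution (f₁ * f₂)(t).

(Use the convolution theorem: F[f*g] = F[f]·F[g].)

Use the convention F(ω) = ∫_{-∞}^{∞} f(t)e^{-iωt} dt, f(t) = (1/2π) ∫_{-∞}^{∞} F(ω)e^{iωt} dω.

F[f₁*f₂](ω) = \frac{300}{\left(\omega^{2} + 25\right) \left(9 \omega^{2} + 25\right)}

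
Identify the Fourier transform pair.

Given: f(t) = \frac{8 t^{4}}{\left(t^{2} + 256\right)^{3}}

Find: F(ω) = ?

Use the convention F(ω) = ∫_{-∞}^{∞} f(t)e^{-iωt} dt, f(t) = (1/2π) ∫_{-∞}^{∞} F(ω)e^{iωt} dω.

F(ω) = \frac{\pi \left(256 \omega^{2} - 80 \left|{\omega}\right| + 3\right) e^{- 16 \left|{\omega}\right|}}{16}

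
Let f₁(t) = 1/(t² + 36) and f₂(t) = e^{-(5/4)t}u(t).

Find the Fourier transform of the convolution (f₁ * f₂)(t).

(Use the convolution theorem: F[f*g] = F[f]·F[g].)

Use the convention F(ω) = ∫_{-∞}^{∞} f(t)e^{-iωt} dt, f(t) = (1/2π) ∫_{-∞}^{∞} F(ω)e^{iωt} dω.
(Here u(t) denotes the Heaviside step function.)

F[f₁*f₂](ω) = \frac{2 \pi e^{- 6 \left|{\omega}\right|}}{3 \left(4 i \omega + 5\right)}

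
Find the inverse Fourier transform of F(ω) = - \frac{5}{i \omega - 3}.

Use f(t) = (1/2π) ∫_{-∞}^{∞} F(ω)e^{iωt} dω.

f(t) = 5 e^{3 t} u\left(- t\right)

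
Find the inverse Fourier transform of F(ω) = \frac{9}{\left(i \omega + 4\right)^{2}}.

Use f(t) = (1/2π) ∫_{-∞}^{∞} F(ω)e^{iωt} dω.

f(t) = 9 t e^{- 4 t} u\left(t\right)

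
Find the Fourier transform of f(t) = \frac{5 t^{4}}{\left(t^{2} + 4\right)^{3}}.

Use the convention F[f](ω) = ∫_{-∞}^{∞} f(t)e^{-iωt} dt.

F(ω) = \frac{5 \pi \left(4 \omega^{2} - 10 \left|{\omega}\right| + 3\right) e^{- 2 \left|{\omega}\right|}}{16}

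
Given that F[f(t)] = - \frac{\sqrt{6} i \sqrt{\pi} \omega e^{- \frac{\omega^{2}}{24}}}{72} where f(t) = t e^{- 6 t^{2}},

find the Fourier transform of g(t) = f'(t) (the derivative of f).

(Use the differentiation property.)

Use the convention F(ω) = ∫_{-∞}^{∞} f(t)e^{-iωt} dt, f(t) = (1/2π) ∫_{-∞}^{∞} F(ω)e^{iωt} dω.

F[g](ω) = \frac{\sqrt{6} \sqrt{\pi} \omega^{2} e^{- \frac{\omega^{2}}{24}}}{72}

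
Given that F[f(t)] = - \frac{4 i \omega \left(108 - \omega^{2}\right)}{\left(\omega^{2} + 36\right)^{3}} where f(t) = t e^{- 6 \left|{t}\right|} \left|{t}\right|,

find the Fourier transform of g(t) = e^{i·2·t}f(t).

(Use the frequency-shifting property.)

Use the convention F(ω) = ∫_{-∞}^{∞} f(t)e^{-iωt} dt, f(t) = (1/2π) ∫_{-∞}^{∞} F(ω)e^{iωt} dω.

F[g](ω) = \frac{4 i \left(\omega - 2\right) \left(\left(\omega - 2\right)^{2} - 108\right)}{\left(\left(\omega - 2\right)^{2} + 36\right)^{3}}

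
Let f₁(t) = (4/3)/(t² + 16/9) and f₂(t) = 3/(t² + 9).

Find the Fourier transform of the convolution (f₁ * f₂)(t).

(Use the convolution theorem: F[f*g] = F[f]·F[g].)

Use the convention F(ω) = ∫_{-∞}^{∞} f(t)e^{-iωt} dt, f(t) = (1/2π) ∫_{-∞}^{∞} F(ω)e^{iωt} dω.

F[f₁*f₂](ω) = \pi^{2} e^{- \frac{13 \left|{\omega}\right|}{3}}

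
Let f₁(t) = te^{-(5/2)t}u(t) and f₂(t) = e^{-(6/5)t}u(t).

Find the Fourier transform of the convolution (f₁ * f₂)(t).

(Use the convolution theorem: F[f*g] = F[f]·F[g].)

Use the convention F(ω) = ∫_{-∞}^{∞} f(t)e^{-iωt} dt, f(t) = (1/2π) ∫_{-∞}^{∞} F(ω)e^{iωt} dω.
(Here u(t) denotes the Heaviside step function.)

F[f₁*f₂](ω) = \frac{20}{\left(2 i \omega + 5\right)^{2} \left(5 i \omega + 6\right)}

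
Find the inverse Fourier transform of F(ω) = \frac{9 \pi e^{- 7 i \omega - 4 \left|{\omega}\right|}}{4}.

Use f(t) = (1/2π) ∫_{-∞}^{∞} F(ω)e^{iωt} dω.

f(t) = \frac{9}{\left(t - 7\right)^{2} + 16}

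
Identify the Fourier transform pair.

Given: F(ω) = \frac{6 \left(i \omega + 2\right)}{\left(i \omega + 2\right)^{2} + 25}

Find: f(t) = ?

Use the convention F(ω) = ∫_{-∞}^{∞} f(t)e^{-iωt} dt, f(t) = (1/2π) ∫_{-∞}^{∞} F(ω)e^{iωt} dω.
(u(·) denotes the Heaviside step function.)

f(t) = 6 e^{- 2 t} \cos{\left(5 t \right)} u\left(t\right)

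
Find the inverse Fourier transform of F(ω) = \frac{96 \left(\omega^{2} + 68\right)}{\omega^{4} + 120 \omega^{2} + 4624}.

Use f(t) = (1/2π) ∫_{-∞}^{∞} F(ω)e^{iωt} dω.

f(t) = 6 e^{- 8 \left|{t}\right|} \cos{\left(2 \left|{t}\right| \right)}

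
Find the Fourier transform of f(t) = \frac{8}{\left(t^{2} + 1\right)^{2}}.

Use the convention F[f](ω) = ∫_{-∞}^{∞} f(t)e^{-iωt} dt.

F(ω) = 4 \pi \left(\left|{\omega}\right| + 1\right) e^{- \left|{\omega}\right|}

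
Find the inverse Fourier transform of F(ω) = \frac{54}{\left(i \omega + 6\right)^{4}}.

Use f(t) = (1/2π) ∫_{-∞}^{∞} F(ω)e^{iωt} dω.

f(t) = 9 t^{3} e^{- 6 t} u\left(t\right)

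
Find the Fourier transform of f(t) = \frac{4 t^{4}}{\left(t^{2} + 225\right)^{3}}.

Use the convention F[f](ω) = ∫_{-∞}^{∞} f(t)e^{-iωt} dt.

F(ω) = \frac{\pi \left(75 \omega^{2} - 25 \left|{\omega}\right| + 1\right) e^{- 15 \left|{\omega}\right|}}{10}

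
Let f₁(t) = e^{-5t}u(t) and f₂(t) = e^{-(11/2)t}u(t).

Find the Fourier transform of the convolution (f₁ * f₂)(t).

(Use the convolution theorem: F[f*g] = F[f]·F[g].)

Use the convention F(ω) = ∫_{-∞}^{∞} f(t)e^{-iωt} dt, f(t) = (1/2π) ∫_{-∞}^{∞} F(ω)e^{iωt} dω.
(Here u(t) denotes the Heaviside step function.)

F[f₁*f₂](ω) = \frac{2}{\left(i \omega + 5\right) \left(2 i \omega + 11\right)}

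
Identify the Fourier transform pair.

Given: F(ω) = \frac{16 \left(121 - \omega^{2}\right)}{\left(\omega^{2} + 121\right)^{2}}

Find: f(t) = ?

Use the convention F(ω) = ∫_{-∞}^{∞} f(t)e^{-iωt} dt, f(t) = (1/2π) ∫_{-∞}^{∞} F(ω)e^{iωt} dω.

f(t) = 8 e^{- 11 \left|{t}\right|} \left|{t}\right|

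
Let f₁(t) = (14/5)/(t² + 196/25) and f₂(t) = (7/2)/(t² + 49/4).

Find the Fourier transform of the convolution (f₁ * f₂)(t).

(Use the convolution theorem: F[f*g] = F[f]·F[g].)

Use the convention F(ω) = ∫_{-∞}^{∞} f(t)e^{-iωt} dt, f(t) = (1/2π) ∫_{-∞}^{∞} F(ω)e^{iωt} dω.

F[f₁*f₂](ω) = \pi^{2} e^{- \frac{63 \left|{\omega}\right|}{10}}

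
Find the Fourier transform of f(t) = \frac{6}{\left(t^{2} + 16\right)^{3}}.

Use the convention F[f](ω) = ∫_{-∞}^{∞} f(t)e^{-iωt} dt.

F(ω) = \frac{3 \pi \left(16 \omega^{2} + 12 \left|{\omega}\right| + 3\right) e^{- 4 \left|{\omega}\right|}}{4096}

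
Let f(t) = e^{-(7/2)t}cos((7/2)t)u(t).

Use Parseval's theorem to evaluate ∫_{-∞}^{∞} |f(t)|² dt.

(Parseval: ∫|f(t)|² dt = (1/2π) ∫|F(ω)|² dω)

∫|f(t)|² dt = \frac{3}{28}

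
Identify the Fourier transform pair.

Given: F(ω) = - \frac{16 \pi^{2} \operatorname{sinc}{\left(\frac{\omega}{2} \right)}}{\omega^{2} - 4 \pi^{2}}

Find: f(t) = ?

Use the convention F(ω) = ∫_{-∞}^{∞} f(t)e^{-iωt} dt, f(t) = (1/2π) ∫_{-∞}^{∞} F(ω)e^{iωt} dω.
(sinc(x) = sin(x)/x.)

f(t) = 8 \left(\begin{cases} \cos^{2}{\left(\pi t \right)} & \text{for}\: \left|{t}\right| < \frac{1}{2} \\0 & \text{otherwise} \end{cases}\right)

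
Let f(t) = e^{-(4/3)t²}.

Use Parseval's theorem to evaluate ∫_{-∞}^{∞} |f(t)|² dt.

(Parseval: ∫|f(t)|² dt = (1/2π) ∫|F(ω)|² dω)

∫|f(t)|² dt = \frac{\sqrt{6} \sqrt{\pi}}{4}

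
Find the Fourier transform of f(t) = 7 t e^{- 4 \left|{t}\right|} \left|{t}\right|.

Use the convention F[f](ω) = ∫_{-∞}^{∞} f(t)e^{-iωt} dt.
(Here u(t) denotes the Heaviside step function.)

F(ω) = \frac{28 i \omega \left(\omega^{2} - 48\right)}{\left(\omega^{2} + 16\right)^{3}}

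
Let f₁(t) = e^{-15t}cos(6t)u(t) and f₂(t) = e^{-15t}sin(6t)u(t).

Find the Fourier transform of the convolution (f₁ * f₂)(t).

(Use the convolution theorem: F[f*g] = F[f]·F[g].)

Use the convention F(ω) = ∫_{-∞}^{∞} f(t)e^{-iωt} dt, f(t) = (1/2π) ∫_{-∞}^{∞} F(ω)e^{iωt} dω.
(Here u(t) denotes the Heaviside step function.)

F[f₁*f₂](ω) = \frac{6 \left(i \omega + 15\right)}{\left(\left(i \omega + 15\right)^{2} + 36\right)^{2}}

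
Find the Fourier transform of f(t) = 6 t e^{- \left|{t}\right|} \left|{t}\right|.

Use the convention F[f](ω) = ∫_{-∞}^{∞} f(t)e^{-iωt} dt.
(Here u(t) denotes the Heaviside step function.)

F(ω) = \frac{24 i \omega \left(\omega^{2} - 3\right)}{\left(\omega^{2} + 1\right)^{3}}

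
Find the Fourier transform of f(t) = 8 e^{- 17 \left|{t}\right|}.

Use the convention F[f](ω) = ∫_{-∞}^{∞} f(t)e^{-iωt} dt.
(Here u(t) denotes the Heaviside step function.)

F(ω) = \frac{272}{\omega^{2} + 289}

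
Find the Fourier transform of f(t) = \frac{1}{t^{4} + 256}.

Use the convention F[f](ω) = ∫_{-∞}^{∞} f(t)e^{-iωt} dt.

F(ω) = \frac{\pi e^{- 2 \sqrt{2} \left|{\omega}\right|} \sin{\left(2 \sqrt{2} \left|{\omega}\right| + \frac{\pi}{4} \right)}}{64}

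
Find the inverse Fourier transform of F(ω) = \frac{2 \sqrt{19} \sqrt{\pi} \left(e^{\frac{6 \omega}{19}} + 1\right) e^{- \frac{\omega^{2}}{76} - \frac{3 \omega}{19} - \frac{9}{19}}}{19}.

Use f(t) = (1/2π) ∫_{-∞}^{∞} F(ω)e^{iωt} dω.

f(t) = 4 e^{- 19 t^{2}} \cos{\left(6 t \right)}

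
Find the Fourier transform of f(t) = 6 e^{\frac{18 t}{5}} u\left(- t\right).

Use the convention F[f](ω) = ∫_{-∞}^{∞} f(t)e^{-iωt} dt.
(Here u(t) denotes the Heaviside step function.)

F(ω) = - \frac{30}{5 i \omega - 18}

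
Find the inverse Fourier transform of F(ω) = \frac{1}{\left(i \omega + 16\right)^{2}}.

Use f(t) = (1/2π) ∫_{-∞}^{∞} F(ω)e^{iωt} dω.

f(t) = t e^{- 16 t} u\left(t\right)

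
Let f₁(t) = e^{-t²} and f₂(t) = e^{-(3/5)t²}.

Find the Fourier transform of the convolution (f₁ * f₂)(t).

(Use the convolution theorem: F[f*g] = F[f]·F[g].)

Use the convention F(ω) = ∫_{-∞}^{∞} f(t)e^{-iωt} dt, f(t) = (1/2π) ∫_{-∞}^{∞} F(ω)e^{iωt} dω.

F[f₁*f₂](ω) = \frac{\sqrt{15} \pi e^{- \frac{2 \omega^{2}}{3}}}{3}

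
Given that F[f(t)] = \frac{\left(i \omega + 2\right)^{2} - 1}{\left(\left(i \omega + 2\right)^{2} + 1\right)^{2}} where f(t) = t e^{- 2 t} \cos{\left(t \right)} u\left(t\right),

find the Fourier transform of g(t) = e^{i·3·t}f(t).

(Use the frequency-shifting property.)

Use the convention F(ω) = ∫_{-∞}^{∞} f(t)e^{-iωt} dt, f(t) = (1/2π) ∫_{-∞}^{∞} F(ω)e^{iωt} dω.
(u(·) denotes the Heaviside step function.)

F[g](ω) = \frac{\left(i \left(\omega - 3\right) + 2\right)^{2} - 1}{\left(\left(i \left(\omega - 3\right) + 2\right)^{2} + 1\right)^{2}}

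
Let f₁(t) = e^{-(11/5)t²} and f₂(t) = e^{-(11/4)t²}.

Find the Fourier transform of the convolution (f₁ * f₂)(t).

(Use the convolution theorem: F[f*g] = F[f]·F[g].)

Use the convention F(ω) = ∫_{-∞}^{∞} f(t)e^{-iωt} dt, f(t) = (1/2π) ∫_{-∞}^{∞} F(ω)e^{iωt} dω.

F[f₁*f₂](ω) = \frac{2 \sqrt{5} \pi e^{- \frac{9 \omega^{2}}{44}}}{11}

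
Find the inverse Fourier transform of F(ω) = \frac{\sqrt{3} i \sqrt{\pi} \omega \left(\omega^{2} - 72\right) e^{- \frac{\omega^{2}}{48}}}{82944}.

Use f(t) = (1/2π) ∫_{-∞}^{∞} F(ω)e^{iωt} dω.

f(t) = t^{3} e^{- 12 t^{2}}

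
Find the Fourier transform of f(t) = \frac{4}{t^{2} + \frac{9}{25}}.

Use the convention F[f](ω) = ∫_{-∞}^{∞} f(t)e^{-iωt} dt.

F(ω) = \frac{20 \pi e^{- \frac{3 \left|{\omega}\right|}{5}}}{3}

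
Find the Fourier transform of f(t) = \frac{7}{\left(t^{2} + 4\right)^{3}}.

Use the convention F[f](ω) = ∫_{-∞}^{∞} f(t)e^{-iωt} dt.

F(ω) = \frac{7 \pi \left(4 \omega^{2} + 6 \left|{\omega}\right| + 3\right) e^{- 2 \left|{\omega}\right|}}{256}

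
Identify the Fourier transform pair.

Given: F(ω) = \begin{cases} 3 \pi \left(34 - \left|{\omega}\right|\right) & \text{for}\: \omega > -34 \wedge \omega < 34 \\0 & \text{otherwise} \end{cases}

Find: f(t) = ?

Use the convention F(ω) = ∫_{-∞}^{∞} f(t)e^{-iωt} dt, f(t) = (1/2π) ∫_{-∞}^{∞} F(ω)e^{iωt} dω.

f(t) = \frac{6 \sin^{2}{\left(17 t \right)}}{t^{2}}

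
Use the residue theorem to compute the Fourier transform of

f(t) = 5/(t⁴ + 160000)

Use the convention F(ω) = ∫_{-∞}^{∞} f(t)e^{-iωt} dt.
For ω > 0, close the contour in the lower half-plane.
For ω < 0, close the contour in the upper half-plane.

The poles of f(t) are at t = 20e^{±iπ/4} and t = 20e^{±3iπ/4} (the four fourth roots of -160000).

Let g(z) = f(z)e^{-iωz}; for large |z| the factor e^{-iωz} decays in the lower half-plane when ω > 0 and in the upper half-plane when ω < 0.

Case ω > 0 (lower half-plane, clockwise contour ⇒ F(ω) = -2πi·ΣRes):
  Res_{z = - 10 \sqrt{2} - 10 \sqrt{2} i} g(z) = \frac{\sqrt{2} i \left(1 - i\right) e^{10 \sqrt{2} \omega \left(-1 + i\right)}}{12800}
  Res_{z = 10 \sqrt{2} - 10 \sqrt{2} i} g(z) = \frac{\sqrt{2} i \left(1 + i\right) e^{- 10 \sqrt{2} \omega \left(1 + i\right)}}{12800}
  F(ω) = -2πi·ΣRes = \frac{\sqrt{2} \pi \left(1 - i\right) \left(e^{20 \sqrt{2} i \omega} + i\right) e^{- 10 \sqrt{2} \omega \left(1 + i\right)}}{6400} = \frac{\pi e^{- 10 \sqrt{2} \omega} \sin{\left(10 \sqrt{2} \omega + \frac{\pi}{4} \right)}}{1600}

Case ω < 0 (upper half-plane, counterclockwise contour ⇒ F(ω) = +2πi·ΣRes):
  Res_{z = 10 \sqrt{2} + 10 \sqrt{2} i} g(z) = \frac{\sqrt{2} i \left(-1 + i\right) e^{10 \sqrt{2} \omega \left(1 - i\right)}}{12800}
  Res_{z = - 10 \sqrt{2} + 10 \sqrt{2} i} g(z) = \frac{\sqrt{2} \left(1 - i\right) e^{10 \sqrt{2} \omega \left(1 + i\right)}}{12800}
  F(ω) = 2πi·ΣRes = - \frac{\sqrt{2} i \pi \left(i \left(1 - i\right) e^{10 \sqrt{2} \omega \left(1 - i\right)} - \left(1 - i\right) e^{10 \sqrt{2} \omega \left(1 + i\right)}\right)}{6400} = \frac{\pi e^{10 \sqrt{2} \omega} \cos{\left(10 \sqrt{2} \omega + \frac{\pi}{4} \right)}}{1600}

Both cases combine into a single formula in |ω|:

F(ω) = \frac{\pi e^{- 10 \sqrt{2} \left|{\omega}\right|} \sin{\left(10 \sqrt{2} \left|{\omega}\right| + \frac{\pi}{4} \right)}}{1600}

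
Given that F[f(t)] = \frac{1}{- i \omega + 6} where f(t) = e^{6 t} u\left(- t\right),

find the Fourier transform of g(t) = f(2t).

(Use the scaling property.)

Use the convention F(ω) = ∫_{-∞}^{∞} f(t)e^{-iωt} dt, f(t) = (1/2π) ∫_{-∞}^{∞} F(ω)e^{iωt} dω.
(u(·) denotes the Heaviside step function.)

F[g](ω) = \frac{i}{\omega + 12 i}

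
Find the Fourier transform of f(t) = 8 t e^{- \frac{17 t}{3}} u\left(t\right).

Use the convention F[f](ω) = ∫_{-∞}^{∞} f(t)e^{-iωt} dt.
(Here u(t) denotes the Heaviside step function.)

F(ω) = \frac{72}{\left(3 i \omega + 17\right)^{2}}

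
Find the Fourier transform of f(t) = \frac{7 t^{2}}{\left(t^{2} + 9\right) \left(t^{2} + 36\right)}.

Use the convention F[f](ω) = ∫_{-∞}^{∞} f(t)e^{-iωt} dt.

F(ω) = \frac{7 \pi \left(2 - e^{3 \left|{\omega}\right|}\right) e^{- 6 \left|{\omega}\right|}}{9}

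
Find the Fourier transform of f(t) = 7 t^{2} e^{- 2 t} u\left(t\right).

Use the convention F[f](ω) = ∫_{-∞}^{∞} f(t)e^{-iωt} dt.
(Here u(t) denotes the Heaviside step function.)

F(ω) = \frac{14}{\left(i \omega + 2\right)^{3}}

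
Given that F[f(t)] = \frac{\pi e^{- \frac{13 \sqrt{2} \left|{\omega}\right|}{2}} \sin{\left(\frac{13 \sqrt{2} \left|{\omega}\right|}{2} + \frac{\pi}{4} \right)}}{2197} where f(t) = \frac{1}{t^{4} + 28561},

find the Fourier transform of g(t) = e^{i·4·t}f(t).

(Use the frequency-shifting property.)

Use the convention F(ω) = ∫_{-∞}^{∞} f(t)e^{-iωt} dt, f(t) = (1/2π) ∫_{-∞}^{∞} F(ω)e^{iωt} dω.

F[g](ω) = \frac{\pi e^{- \frac{13 \sqrt{2} \left|{\omega - 4}\right|}{2}} \sin{\left(\frac{13 \sqrt{2} \left|{\omega - 4}\right|}{2} + \frac{\pi}{4} \right)}}{2197}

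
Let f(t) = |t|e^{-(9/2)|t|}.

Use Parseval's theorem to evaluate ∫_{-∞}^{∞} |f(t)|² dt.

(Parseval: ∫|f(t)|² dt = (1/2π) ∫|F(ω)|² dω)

∫|f(t)|² dt = \frac{4}{729}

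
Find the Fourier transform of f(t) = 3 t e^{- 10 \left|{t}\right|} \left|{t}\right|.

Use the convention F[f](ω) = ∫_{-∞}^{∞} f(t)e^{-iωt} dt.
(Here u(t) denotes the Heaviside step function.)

F(ω) = \frac{12 i \omega \left(\omega^{2} - 300\right)}{\left(\omega^{2} + 100\right)^{3}}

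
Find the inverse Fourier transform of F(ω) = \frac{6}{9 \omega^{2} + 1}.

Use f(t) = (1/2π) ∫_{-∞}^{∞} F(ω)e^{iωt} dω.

f(t) = e^{- \frac{\left|{t}\right|}{3}}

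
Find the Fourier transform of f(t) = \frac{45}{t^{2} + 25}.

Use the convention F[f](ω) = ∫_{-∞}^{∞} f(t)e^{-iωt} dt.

F(ω) = 9 \pi e^{- 5 \left|{\omega}\right|}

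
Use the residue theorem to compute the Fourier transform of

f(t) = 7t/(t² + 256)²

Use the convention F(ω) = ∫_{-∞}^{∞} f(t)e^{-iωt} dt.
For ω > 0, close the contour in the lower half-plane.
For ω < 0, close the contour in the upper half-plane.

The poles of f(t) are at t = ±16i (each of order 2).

Let g(z) = f(z)e^{-iωz}; for large |z| the factor e^{-iωz} decays in the lower half-plane when ω > 0 and in the upper half-plane when ω < 0.

Case ω > 0 (lower half-plane, clockwise contour ⇒ F(ω) = -2πi·ΣRes):
  Res_{z = - 16 i} g(z) = \frac{7 \omega e^{- 16 \omega}}{64} (pole of order 2)
  F(ω) = -2πi·ΣRes = - \frac{7 i \pi \omega e^{- 16 \omega}}{32}

Case ω < 0 (upper half-plane, counterclockwise contour ⇒ F(ω) = +2πi·ΣRes):
  Res_{z = 16 i} g(z) = - \frac{7 \omega e^{16 \omega}}{64} (pole of order 2)
  F(ω) = 2πi·ΣRes = - \frac{7 i \pi \omega e^{16 \omega}}{32}

Both cases combine into a single formula in |ω|:

F(ω) = - \frac{7 i \pi \omega e^{- 16 \left|{\omega}\right|}}{32}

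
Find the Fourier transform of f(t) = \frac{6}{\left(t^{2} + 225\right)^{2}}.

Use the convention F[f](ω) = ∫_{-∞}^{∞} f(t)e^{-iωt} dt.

F(ω) = \frac{\pi \left(15 \left|{\omega}\right| + 1\right) e^{- 15 \left|{\omega}\right|}}{1125}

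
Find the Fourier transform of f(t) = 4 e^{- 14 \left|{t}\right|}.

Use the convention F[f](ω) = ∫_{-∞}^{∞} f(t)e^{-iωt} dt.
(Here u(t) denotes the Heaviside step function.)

F(ω) = \frac{112}{\omega^{2} + 196}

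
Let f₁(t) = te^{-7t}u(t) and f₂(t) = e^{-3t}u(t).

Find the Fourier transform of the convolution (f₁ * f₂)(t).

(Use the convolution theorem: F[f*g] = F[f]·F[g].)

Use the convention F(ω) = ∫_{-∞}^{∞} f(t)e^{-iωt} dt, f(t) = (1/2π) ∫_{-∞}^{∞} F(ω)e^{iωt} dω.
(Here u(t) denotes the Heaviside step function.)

F[f₁*f₂](ω) = \frac{1}{\left(i \omega + 3\right) \left(i \omega + 7\right)^{2}}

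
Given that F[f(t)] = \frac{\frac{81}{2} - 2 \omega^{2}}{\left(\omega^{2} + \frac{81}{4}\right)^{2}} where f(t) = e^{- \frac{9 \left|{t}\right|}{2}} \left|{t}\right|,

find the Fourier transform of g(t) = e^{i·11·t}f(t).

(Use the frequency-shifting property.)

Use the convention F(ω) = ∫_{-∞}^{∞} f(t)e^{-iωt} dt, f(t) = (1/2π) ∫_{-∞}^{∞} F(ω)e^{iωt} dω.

F[g](ω) = \frac{8 \left(81 - 4 \left(\omega - 11\right)^{2}\right)}{\left(4 \left(\omega - 11\right)^{2} + 81\right)^{2}}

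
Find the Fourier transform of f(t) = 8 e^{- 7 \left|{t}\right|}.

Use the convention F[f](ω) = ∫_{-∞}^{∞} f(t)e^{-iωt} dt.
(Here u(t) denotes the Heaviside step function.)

F(ω) = \frac{112}{\omega^{2} + 49}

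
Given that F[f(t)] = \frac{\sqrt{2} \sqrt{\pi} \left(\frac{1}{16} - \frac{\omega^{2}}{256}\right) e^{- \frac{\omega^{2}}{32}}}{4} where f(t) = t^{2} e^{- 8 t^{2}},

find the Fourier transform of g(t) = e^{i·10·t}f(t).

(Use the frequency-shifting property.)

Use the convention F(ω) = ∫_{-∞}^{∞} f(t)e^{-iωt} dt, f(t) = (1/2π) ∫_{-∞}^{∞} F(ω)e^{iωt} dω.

F[g](ω) = \frac{\sqrt{2} \sqrt{\pi} \left(16 - \left(\omega - 10\right)^{2}\right) e^{- \frac{\left(\omega - 10\right)^{2}}{32}}}{1024}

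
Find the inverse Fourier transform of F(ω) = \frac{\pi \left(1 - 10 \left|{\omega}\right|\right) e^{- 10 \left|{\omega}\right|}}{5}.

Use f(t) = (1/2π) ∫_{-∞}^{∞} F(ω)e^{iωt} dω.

f(t) = \frac{4 t^{2}}{\left(t^{2} + 100\right)^{2}}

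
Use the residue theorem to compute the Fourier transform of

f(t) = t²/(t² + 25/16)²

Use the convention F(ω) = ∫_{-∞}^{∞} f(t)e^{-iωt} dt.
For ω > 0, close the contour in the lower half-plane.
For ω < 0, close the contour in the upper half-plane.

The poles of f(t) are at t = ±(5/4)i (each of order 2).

Let g(z) = f(z)e^{-iωz}; for large |z| the factor e^{-iωz} decays in the lower half-plane when ω > 0 and in the upper half-plane when ω < 0.

Case ω > 0 (lower half-plane, clockwise contour ⇒ F(ω) = -2πi·ΣRes):
  Res_{z = - \frac{5 i}{4}} g(z) = \frac{i \left(4 - 5 \omega\right) e^{- \frac{5 \omega}{4}}}{20} (pole of order 2)
  F(ω) = -2πi·ΣRes = \frac{\pi \left(4 - 5 \omega\right) e^{- \frac{5 \omega}{4}}}{10}

Case ω < 0 (upper half-plane, counterclockwise contour ⇒ F(ω) = +2πi·ΣRes):
  Res_{z = \frac{5 i}{4}} g(z) = \frac{i \left(- 5 \omega - 4\right) e^{\frac{5 \omega}{4}}}{20} (pole of order 2)
  F(ω) = 2πi·ΣRes = \frac{\pi \left(5 \omega + 4\right) e^{\frac{5 \omega}{4}}}{10}

Both cases combine into a single formula in |ω|:

F(ω) = \frac{\pi \left(4 - 5 \left|{\omega}\right|\right) e^{- \frac{5 \left|{\omega}\right|}{4}}}{10}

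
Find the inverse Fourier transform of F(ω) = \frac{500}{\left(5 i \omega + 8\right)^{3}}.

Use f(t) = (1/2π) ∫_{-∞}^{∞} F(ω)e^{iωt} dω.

f(t) = 2 t^{2} e^{- \frac{8 t}{5}} u\left(t\right)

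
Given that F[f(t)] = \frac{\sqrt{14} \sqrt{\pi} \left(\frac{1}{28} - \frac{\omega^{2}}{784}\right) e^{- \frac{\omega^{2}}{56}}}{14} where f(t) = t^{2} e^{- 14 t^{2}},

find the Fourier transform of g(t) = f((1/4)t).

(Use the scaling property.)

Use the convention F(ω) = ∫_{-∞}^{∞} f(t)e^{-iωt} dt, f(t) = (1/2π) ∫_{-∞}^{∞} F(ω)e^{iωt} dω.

F[g](ω) = \frac{\sqrt{14} \sqrt{\pi} \left(7 - 4 \omega^{2}\right) e^{- \frac{2 \omega^{2}}{7}}}{686}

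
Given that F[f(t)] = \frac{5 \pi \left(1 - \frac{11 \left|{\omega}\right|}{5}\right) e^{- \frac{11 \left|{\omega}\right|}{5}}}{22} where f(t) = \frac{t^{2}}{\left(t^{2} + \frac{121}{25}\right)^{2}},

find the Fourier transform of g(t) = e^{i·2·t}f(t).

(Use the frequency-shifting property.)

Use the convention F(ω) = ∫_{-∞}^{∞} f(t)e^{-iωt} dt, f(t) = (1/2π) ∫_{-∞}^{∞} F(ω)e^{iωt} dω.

F[g](ω) = \frac{\pi \left(5 - 11 \left|{\omega - 2}\right|\right) e^{- \frac{11 \left|{\omega - 2}\right|}{5}}}{22}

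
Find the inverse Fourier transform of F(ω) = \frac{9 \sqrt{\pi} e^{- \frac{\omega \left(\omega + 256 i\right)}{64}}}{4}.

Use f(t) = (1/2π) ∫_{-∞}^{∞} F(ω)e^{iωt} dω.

f(t) = 9 e^{- 16 \left(t - 4\right)^{2}}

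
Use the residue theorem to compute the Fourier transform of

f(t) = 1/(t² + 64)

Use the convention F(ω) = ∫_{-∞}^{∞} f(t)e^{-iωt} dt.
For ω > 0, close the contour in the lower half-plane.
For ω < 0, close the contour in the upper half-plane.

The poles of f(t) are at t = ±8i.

Let g(z) = f(z)e^{-iωz}; for large |z| the factor e^{-iωz} decays in the lower half-plane when ω > 0 and in the upper half-plane when ω < 0.

Case ω > 0 (lower half-plane, clockwise contour ⇒ F(ω) = -2πi·ΣRes):
  Res_{z = - 8 i} g(z) = \frac{i e^{- 8 \omega}}{16}
  F(ω) = -2πi·ΣRes = \frac{\pi e^{- 8 \omega}}{8}

Case ω < 0 (upper half-plane, counterclockwise contour ⇒ F(ω) = +2πi·ΣRes):
  Res_{z = 8 i} g(z) = - \frac{i e^{8 \omega}}{16}
  F(ω) = 2πi·ΣRes = \frac{\pi e^{8 \omega}}{8}

Both cases combine into a single formula in |ω|:

F(ω) = \frac{\pi e^{- 8 \left|{\omega}\right|}}{8}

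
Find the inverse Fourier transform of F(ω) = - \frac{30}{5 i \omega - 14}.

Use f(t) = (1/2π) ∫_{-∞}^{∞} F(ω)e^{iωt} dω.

f(t) = 6 e^{\frac{14 t}{5}} u\left(- t\right)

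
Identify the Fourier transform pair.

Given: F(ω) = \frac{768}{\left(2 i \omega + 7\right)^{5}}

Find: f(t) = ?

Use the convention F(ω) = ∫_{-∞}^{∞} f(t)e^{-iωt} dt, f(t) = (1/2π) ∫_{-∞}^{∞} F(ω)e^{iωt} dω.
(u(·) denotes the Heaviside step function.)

f(t) = t^{4} e^{- \frac{7 t}{2}} u\left(t\right)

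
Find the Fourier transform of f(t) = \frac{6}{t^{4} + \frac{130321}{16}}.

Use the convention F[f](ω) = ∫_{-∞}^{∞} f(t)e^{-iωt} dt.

F(ω) = \frac{48 \pi e^{- \frac{19 \sqrt{2} \left|{\omega}\right|}{4}} \sin{\left(\frac{19 \sqrt{2} \left|{\omega}\right|}{4} + \frac{\pi}{4} \right)}}{6859}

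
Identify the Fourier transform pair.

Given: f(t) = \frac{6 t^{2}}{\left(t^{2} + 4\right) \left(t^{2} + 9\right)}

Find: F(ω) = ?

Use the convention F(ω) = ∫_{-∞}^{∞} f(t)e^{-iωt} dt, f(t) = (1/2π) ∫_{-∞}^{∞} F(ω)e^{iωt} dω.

F(ω) = \frac{6 \pi \left(3 - 2 e^{\left|{\omega}\right|}\right) e^{- 3 \left|{\omega}\right|}}{5}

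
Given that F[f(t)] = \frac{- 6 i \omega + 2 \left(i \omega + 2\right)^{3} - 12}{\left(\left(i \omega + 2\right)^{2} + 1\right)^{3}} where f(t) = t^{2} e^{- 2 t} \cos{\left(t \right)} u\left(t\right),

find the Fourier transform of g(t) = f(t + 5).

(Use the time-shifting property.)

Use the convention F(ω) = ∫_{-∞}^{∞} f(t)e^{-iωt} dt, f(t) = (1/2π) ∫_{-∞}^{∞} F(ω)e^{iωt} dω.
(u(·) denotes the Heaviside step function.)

F[g](ω) = \frac{2 \left(- 3 i \omega + \left(i \omega + 2\right)^{3} - 6\right) e^{5 i \omega}}{\left(\left(i \omega + 2\right)^{2} + 1\right)^{3}}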